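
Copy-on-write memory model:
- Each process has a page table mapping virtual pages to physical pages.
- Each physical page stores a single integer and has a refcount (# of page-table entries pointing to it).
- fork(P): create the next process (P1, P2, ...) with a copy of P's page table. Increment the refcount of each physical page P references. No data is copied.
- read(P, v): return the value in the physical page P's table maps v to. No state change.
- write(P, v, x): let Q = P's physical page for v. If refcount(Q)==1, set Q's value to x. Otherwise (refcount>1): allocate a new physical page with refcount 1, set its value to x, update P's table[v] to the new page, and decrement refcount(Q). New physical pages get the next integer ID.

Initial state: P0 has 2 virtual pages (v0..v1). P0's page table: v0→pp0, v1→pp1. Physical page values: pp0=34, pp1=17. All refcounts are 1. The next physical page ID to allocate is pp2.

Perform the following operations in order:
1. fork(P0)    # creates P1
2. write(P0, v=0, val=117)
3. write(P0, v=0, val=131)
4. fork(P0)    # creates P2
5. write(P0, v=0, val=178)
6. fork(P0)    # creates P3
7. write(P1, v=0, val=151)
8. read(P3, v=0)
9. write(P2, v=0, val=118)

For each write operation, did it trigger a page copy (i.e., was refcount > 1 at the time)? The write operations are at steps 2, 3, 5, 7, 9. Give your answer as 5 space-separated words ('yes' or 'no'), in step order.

Op 1: fork(P0) -> P1. 2 ppages; refcounts: pp0:2 pp1:2
Op 2: write(P0, v0, 117). refcount(pp0)=2>1 -> COPY to pp2. 3 ppages; refcounts: pp0:1 pp1:2 pp2:1
Op 3: write(P0, v0, 131). refcount(pp2)=1 -> write in place. 3 ppages; refcounts: pp0:1 pp1:2 pp2:1
Op 4: fork(P0) -> P2. 3 ppages; refcounts: pp0:1 pp1:3 pp2:2
Op 5: write(P0, v0, 178). refcount(pp2)=2>1 -> COPY to pp3. 4 ppages; refcounts: pp0:1 pp1:3 pp2:1 pp3:1
Op 6: fork(P0) -> P3. 4 ppages; refcounts: pp0:1 pp1:4 pp2:1 pp3:2
Op 7: write(P1, v0, 151). refcount(pp0)=1 -> write in place. 4 ppages; refcounts: pp0:1 pp1:4 pp2:1 pp3:2
Op 8: read(P3, v0) -> 178. No state change.
Op 9: write(P2, v0, 118). refcount(pp2)=1 -> write in place. 4 ppages; refcounts: pp0:1 pp1:4 pp2:1 pp3:2

yes no yes no no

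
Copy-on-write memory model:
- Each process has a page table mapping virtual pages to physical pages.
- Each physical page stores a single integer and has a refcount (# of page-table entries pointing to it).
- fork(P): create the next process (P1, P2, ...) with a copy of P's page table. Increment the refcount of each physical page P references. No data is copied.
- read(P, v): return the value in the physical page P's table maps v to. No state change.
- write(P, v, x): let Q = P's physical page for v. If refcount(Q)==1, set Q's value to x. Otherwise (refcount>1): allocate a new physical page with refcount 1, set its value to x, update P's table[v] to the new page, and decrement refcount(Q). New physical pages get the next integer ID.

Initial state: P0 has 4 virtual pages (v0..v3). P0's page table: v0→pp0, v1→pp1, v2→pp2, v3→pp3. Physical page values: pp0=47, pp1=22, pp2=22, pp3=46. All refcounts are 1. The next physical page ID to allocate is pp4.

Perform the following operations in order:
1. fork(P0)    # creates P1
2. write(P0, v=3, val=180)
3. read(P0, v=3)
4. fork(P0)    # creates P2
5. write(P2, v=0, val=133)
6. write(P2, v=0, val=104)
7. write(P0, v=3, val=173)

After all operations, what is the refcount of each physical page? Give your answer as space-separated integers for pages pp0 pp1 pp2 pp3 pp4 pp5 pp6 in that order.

Answer: 2 3 3 1 1 1 1

Derivation:
Op 1: fork(P0) -> P1. 4 ppages; refcounts: pp0:2 pp1:2 pp2:2 pp3:2
Op 2: write(P0, v3, 180). refcount(pp3)=2>1 -> COPY to pp4. 5 ppages; refcounts: pp0:2 pp1:2 pp2:2 pp3:1 pp4:1
Op 3: read(P0, v3) -> 180. No state change.
Op 4: fork(P0) -> P2. 5 ppages; refcounts: pp0:3 pp1:3 pp2:3 pp3:1 pp4:2
Op 5: write(P2, v0, 133). refcount(pp0)=3>1 -> COPY to pp5. 6 ppages; refcounts: pp0:2 pp1:3 pp2:3 pp3:1 pp4:2 pp5:1
Op 6: write(P2, v0, 104). refcount(pp5)=1 -> write in place. 6 ppages; refcounts: pp0:2 pp1:3 pp2:3 pp3:1 pp4:2 pp5:1
Op 7: write(P0, v3, 173). refcount(pp4)=2>1 -> COPY to pp6. 7 ppages; refcounts: pp0:2 pp1:3 pp2:3 pp3:1 pp4:1 pp5:1 pp6:1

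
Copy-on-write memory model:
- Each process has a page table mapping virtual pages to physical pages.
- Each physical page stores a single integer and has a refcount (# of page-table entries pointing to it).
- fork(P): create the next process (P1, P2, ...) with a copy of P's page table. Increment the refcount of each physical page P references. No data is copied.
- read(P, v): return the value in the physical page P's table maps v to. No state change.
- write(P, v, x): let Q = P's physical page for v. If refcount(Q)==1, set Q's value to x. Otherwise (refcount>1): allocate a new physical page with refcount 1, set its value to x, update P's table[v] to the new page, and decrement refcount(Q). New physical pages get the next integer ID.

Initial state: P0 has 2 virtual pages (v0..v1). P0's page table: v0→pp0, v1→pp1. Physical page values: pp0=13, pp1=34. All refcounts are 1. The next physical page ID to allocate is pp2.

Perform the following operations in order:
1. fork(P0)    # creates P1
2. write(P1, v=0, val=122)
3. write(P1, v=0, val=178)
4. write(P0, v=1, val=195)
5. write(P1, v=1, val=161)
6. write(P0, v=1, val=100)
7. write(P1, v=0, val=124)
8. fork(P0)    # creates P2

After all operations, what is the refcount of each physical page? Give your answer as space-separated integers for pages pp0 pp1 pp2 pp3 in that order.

Answer: 2 1 1 2

Derivation:
Op 1: fork(P0) -> P1. 2 ppages; refcounts: pp0:2 pp1:2
Op 2: write(P1, v0, 122). refcount(pp0)=2>1 -> COPY to pp2. 3 ppages; refcounts: pp0:1 pp1:2 pp2:1
Op 3: write(P1, v0, 178). refcount(pp2)=1 -> write in place. 3 ppages; refcounts: pp0:1 pp1:2 pp2:1
Op 4: write(P0, v1, 195). refcount(pp1)=2>1 -> COPY to pp3. 4 ppages; refcounts: pp0:1 pp1:1 pp2:1 pp3:1
Op 5: write(P1, v1, 161). refcount(pp1)=1 -> write in place. 4 ppages; refcounts: pp0:1 pp1:1 pp2:1 pp3:1
Op 6: write(P0, v1, 100). refcount(pp3)=1 -> write in place. 4 ppages; refcounts: pp0:1 pp1:1 pp2:1 pp3:1
Op 7: write(P1, v0, 124). refcount(pp2)=1 -> write in place. 4 ppages; refcounts: pp0:1 pp1:1 pp2:1 pp3:1
Op 8: fork(P0) -> P2. 4 ppages; refcounts: pp0:2 pp1:1 pp2:1 pp3:2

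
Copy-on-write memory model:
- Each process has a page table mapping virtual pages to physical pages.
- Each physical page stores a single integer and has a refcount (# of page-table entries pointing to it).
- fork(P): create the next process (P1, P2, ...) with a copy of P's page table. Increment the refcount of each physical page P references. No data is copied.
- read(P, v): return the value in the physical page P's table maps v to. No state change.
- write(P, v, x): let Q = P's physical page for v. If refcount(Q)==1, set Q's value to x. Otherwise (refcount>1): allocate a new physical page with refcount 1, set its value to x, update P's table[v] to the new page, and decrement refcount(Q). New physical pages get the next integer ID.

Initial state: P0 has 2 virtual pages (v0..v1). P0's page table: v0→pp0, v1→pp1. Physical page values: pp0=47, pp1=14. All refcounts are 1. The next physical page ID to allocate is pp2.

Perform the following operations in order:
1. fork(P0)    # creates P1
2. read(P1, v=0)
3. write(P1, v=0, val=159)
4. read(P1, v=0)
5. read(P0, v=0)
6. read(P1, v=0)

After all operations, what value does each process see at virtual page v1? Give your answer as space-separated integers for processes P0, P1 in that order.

Answer: 14 14

Derivation:
Op 1: fork(P0) -> P1. 2 ppages; refcounts: pp0:2 pp1:2
Op 2: read(P1, v0) -> 47. No state change.
Op 3: write(P1, v0, 159). refcount(pp0)=2>1 -> COPY to pp2. 3 ppages; refcounts: pp0:1 pp1:2 pp2:1
Op 4: read(P1, v0) -> 159. No state change.
Op 5: read(P0, v0) -> 47. No state change.
Op 6: read(P1, v0) -> 159. No state change.
P0: v1 -> pp1 = 14
P1: v1 -> pp1 = 14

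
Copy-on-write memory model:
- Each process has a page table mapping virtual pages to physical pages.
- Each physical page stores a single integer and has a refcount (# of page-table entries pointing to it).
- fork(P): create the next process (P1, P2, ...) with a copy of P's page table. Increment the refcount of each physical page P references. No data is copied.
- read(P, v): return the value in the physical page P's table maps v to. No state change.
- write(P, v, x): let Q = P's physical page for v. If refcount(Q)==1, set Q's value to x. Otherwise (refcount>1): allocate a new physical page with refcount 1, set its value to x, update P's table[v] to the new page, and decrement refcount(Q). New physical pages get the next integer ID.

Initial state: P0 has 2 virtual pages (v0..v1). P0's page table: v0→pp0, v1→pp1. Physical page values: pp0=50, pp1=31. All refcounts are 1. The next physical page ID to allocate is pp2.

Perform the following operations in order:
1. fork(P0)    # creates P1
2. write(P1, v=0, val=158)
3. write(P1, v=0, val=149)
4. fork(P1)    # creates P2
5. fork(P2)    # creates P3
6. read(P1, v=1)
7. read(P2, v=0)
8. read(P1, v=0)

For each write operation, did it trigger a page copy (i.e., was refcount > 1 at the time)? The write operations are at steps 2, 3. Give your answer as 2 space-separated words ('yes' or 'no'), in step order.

Op 1: fork(P0) -> P1. 2 ppages; refcounts: pp0:2 pp1:2
Op 2: write(P1, v0, 158). refcount(pp0)=2>1 -> COPY to pp2. 3 ppages; refcounts: pp0:1 pp1:2 pp2:1
Op 3: write(P1, v0, 149). refcount(pp2)=1 -> write in place. 3 ppages; refcounts: pp0:1 pp1:2 pp2:1
Op 4: fork(P1) -> P2. 3 ppages; refcounts: pp0:1 pp1:3 pp2:2
Op 5: fork(P2) -> P3. 3 ppages; refcounts: pp0:1 pp1:4 pp2:3
Op 6: read(P1, v1) -> 31. No state change.
Op 7: read(P2, v0) -> 149. No state change.
Op 8: read(P1, v0) -> 149. No state change.

yes no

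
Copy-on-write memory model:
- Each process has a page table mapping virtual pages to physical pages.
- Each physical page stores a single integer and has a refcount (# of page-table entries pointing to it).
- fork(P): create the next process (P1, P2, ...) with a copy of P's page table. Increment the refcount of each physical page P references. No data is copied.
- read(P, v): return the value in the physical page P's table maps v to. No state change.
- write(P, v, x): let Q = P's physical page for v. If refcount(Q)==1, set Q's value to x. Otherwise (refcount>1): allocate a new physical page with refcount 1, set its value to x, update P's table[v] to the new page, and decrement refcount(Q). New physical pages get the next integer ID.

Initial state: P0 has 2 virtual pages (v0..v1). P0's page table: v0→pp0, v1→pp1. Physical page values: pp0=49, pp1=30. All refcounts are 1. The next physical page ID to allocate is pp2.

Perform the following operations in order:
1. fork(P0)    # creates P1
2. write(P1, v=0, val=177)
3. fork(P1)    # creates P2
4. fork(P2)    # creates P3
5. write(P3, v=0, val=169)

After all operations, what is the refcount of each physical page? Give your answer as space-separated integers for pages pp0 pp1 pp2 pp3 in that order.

Answer: 1 4 2 1

Derivation:
Op 1: fork(P0) -> P1. 2 ppages; refcounts: pp0:2 pp1:2
Op 2: write(P1, v0, 177). refcount(pp0)=2>1 -> COPY to pp2. 3 ppages; refcounts: pp0:1 pp1:2 pp2:1
Op 3: fork(P1) -> P2. 3 ppages; refcounts: pp0:1 pp1:3 pp2:2
Op 4: fork(P2) -> P3. 3 ppages; refcounts: pp0:1 pp1:4 pp2:3
Op 5: write(P3, v0, 169). refcount(pp2)=3>1 -> COPY to pp3. 4 ppages; refcounts: pp0:1 pp1:4 pp2:2 pp3:1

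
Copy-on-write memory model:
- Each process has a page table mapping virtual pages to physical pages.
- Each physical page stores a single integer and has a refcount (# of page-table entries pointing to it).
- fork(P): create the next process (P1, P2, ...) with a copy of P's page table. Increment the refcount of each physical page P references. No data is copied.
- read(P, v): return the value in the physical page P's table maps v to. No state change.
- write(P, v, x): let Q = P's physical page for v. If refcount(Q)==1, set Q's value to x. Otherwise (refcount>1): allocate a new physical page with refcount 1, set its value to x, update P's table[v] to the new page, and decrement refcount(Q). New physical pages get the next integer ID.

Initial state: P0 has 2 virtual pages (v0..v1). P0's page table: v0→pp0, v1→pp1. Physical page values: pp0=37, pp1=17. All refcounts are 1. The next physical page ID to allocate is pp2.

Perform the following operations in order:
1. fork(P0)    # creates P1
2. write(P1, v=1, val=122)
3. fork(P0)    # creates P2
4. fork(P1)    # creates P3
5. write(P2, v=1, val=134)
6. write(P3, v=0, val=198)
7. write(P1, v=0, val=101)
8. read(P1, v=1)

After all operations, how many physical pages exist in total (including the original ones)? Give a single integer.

Answer: 6

Derivation:
Op 1: fork(P0) -> P1. 2 ppages; refcounts: pp0:2 pp1:2
Op 2: write(P1, v1, 122). refcount(pp1)=2>1 -> COPY to pp2. 3 ppages; refcounts: pp0:2 pp1:1 pp2:1
Op 3: fork(P0) -> P2. 3 ppages; refcounts: pp0:3 pp1:2 pp2:1
Op 4: fork(P1) -> P3. 3 ppages; refcounts: pp0:4 pp1:2 pp2:2
Op 5: write(P2, v1, 134). refcount(pp1)=2>1 -> COPY to pp3. 4 ppages; refcounts: pp0:4 pp1:1 pp2:2 pp3:1
Op 6: write(P3, v0, 198). refcount(pp0)=4>1 -> COPY to pp4. 5 ppages; refcounts: pp0:3 pp1:1 pp2:2 pp3:1 pp4:1
Op 7: write(P1, v0, 101). refcount(pp0)=3>1 -> COPY to pp5. 6 ppages; refcounts: pp0:2 pp1:1 pp2:2 pp3:1 pp4:1 pp5:1
Op 8: read(P1, v1) -> 122. No state change.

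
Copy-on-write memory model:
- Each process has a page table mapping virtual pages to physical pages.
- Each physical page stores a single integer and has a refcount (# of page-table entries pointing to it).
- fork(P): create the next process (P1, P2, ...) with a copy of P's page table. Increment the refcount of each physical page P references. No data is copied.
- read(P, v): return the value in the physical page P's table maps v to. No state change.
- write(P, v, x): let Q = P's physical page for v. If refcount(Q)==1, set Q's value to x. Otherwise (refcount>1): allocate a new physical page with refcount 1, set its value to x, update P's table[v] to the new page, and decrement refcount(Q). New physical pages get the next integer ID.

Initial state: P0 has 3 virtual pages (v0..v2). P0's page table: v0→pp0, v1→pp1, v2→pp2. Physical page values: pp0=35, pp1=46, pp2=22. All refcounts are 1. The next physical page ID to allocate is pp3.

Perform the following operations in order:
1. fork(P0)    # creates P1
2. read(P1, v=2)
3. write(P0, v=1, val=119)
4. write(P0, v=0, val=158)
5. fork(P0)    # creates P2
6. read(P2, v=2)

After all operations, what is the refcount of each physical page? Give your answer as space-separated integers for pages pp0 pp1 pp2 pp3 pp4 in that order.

Answer: 1 1 3 2 2

Derivation:
Op 1: fork(P0) -> P1. 3 ppages; refcounts: pp0:2 pp1:2 pp2:2
Op 2: read(P1, v2) -> 22. No state change.
Op 3: write(P0, v1, 119). refcount(pp1)=2>1 -> COPY to pp3. 4 ppages; refcounts: pp0:2 pp1:1 pp2:2 pp3:1
Op 4: write(P0, v0, 158). refcount(pp0)=2>1 -> COPY to pp4. 5 ppages; refcounts: pp0:1 pp1:1 pp2:2 pp3:1 pp4:1
Op 5: fork(P0) -> P2. 5 ppages; refcounts: pp0:1 pp1:1 pp2:3 pp3:2 pp4:2
Op 6: read(P2, v2) -> 22. No state change.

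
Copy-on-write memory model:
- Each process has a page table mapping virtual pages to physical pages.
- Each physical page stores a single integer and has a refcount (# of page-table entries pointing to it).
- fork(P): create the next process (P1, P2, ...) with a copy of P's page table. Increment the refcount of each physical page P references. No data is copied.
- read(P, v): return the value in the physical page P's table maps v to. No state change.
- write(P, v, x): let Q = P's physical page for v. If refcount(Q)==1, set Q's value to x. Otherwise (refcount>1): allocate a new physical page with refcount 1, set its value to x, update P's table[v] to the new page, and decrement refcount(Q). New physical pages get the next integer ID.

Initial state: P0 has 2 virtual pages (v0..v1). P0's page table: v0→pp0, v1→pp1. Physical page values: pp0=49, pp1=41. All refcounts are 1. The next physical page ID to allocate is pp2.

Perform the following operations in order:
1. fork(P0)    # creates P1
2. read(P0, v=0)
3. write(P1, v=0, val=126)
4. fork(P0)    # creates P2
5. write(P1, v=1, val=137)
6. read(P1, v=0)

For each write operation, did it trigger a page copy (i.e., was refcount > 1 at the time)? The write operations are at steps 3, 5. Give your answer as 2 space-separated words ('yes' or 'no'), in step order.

Op 1: fork(P0) -> P1. 2 ppages; refcounts: pp0:2 pp1:2
Op 2: read(P0, v0) -> 49. No state change.
Op 3: write(P1, v0, 126). refcount(pp0)=2>1 -> COPY to pp2. 3 ppages; refcounts: pp0:1 pp1:2 pp2:1
Op 4: fork(P0) -> P2. 3 ppages; refcounts: pp0:2 pp1:3 pp2:1
Op 5: write(P1, v1, 137). refcount(pp1)=3>1 -> COPY to pp3. 4 ppages; refcounts: pp0:2 pp1:2 pp2:1 pp3:1
Op 6: read(P1, v0) -> 126. No state change.

yes yes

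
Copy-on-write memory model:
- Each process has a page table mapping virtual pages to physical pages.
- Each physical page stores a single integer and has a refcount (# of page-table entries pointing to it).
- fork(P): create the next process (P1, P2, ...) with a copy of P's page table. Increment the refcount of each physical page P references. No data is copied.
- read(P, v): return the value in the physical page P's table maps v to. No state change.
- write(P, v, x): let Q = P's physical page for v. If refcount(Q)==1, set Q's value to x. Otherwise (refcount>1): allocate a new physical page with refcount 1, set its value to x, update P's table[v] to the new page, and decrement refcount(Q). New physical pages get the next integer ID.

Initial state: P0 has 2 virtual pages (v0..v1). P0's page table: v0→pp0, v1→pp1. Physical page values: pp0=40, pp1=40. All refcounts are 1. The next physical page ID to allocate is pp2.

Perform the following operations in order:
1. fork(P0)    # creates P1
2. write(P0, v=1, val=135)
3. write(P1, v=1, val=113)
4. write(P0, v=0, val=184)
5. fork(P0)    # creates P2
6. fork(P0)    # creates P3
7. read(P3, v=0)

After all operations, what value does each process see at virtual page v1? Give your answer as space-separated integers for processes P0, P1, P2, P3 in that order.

Op 1: fork(P0) -> P1. 2 ppages; refcounts: pp0:2 pp1:2
Op 2: write(P0, v1, 135). refcount(pp1)=2>1 -> COPY to pp2. 3 ppages; refcounts: pp0:2 pp1:1 pp2:1
Op 3: write(P1, v1, 113). refcount(pp1)=1 -> write in place. 3 ppages; refcounts: pp0:2 pp1:1 pp2:1
Op 4: write(P0, v0, 184). refcount(pp0)=2>1 -> COPY to pp3. 4 ppages; refcounts: pp0:1 pp1:1 pp2:1 pp3:1
Op 5: fork(P0) -> P2. 4 ppages; refcounts: pp0:1 pp1:1 pp2:2 pp3:2
Op 6: fork(P0) -> P3. 4 ppages; refcounts: pp0:1 pp1:1 pp2:3 pp3:3
Op 7: read(P3, v0) -> 184. No state change.
P0: v1 -> pp2 = 135
P1: v1 -> pp1 = 113
P2: v1 -> pp2 = 135
P3: v1 -> pp2 = 135

Answer: 135 113 135 135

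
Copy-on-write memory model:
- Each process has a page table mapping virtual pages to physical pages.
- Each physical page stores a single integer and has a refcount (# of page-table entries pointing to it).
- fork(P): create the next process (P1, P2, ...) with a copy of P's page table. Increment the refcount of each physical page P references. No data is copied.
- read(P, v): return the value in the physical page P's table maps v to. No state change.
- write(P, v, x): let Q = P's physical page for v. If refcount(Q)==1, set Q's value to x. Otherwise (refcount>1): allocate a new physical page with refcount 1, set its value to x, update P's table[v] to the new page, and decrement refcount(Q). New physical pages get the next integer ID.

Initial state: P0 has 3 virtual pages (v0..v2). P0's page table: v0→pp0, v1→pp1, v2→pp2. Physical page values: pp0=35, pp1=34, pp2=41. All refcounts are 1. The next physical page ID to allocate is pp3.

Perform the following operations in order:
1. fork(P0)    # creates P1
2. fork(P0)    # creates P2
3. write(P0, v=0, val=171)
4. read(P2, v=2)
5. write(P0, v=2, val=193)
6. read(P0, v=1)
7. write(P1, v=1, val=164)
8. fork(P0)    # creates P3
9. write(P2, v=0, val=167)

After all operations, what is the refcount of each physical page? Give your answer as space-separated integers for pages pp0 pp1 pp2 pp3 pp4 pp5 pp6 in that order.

Op 1: fork(P0) -> P1. 3 ppages; refcounts: pp0:2 pp1:2 pp2:2
Op 2: fork(P0) -> P2. 3 ppages; refcounts: pp0:3 pp1:3 pp2:3
Op 3: write(P0, v0, 171). refcount(pp0)=3>1 -> COPY to pp3. 4 ppages; refcounts: pp0:2 pp1:3 pp2:3 pp3:1
Op 4: read(P2, v2) -> 41. No state change.
Op 5: write(P0, v2, 193). refcount(pp2)=3>1 -> COPY to pp4. 5 ppages; refcounts: pp0:2 pp1:3 pp2:2 pp3:1 pp4:1
Op 6: read(P0, v1) -> 34. No state change.
Op 7: write(P1, v1, 164). refcount(pp1)=3>1 -> COPY to pp5. 6 ppages; refcounts: pp0:2 pp1:2 pp2:2 pp3:1 pp4:1 pp5:1
Op 8: fork(P0) -> P3. 6 ppages; refcounts: pp0:2 pp1:3 pp2:2 pp3:2 pp4:2 pp5:1
Op 9: write(P2, v0, 167). refcount(pp0)=2>1 -> COPY to pp6. 7 ppages; refcounts: pp0:1 pp1:3 pp2:2 pp3:2 pp4:2 pp5:1 pp6:1

Answer: 1 3 2 2 2 1 1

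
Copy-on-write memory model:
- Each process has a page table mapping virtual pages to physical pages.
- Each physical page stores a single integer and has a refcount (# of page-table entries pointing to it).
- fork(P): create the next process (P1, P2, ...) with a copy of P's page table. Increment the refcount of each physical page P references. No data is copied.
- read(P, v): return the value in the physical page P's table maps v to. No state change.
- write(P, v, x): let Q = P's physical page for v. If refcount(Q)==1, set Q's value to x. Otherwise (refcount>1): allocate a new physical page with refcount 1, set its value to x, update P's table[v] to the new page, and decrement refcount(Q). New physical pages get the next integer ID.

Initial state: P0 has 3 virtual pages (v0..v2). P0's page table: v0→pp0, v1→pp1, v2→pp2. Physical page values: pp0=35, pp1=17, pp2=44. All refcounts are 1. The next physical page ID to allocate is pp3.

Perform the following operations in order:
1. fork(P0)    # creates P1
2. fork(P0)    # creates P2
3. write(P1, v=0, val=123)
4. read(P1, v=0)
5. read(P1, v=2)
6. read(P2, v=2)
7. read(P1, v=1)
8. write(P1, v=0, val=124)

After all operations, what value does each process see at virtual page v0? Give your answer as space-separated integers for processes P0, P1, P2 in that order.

Answer: 35 124 35

Derivation:
Op 1: fork(P0) -> P1. 3 ppages; refcounts: pp0:2 pp1:2 pp2:2
Op 2: fork(P0) -> P2. 3 ppages; refcounts: pp0:3 pp1:3 pp2:3
Op 3: write(P1, v0, 123). refcount(pp0)=3>1 -> COPY to pp3. 4 ppages; refcounts: pp0:2 pp1:3 pp2:3 pp3:1
Op 4: read(P1, v0) -> 123. No state change.
Op 5: read(P1, v2) -> 44. No state change.
Op 6: read(P2, v2) -> 44. No state change.
Op 7: read(P1, v1) -> 17. No state change.
Op 8: write(P1, v0, 124). refcount(pp3)=1 -> write in place. 4 ppages; refcounts: pp0:2 pp1:3 pp2:3 pp3:1
P0: v0 -> pp0 = 35
P1: v0 -> pp3 = 124
P2: v0 -> pp0 = 35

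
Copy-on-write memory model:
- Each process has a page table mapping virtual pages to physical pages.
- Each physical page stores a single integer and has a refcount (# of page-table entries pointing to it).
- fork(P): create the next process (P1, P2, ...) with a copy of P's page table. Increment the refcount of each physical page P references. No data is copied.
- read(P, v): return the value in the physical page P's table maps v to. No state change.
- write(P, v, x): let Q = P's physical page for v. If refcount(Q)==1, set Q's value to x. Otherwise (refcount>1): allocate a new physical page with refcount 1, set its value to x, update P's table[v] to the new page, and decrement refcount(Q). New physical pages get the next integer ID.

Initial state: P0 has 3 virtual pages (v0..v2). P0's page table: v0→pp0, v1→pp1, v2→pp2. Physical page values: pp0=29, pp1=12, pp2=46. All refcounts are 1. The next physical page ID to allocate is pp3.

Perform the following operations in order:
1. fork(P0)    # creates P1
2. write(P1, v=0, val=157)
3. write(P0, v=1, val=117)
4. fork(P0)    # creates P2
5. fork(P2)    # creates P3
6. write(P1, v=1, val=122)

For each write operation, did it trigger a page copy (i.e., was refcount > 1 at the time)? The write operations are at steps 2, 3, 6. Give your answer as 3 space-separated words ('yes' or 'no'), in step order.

Op 1: fork(P0) -> P1. 3 ppages; refcounts: pp0:2 pp1:2 pp2:2
Op 2: write(P1, v0, 157). refcount(pp0)=2>1 -> COPY to pp3. 4 ppages; refcounts: pp0:1 pp1:2 pp2:2 pp3:1
Op 3: write(P0, v1, 117). refcount(pp1)=2>1 -> COPY to pp4. 5 ppages; refcounts: pp0:1 pp1:1 pp2:2 pp3:1 pp4:1
Op 4: fork(P0) -> P2. 5 ppages; refcounts: pp0:2 pp1:1 pp2:3 pp3:1 pp4:2
Op 5: fork(P2) -> P3. 5 ppages; refcounts: pp0:3 pp1:1 pp2:4 pp3:1 pp4:3
Op 6: write(P1, v1, 122). refcount(pp1)=1 -> write in place. 5 ppages; refcounts: pp0:3 pp1:1 pp2:4 pp3:1 pp4:3

yes yes no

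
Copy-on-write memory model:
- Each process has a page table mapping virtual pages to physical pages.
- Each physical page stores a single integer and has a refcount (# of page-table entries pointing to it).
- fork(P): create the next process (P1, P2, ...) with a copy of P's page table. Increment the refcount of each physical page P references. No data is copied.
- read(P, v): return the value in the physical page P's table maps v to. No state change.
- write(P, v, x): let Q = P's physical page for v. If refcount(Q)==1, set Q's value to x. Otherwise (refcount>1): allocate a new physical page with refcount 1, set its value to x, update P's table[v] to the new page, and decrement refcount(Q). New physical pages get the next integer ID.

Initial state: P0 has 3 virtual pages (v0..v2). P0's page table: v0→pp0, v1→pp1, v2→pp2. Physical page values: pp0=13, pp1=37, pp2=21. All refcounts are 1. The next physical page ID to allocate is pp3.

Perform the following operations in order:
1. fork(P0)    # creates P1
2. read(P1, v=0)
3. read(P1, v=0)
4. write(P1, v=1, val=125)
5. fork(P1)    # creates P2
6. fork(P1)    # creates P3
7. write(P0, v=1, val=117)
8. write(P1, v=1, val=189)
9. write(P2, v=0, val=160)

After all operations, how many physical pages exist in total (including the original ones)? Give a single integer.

Answer: 6

Derivation:
Op 1: fork(P0) -> P1. 3 ppages; refcounts: pp0:2 pp1:2 pp2:2
Op 2: read(P1, v0) -> 13. No state change.
Op 3: read(P1, v0) -> 13. No state change.
Op 4: write(P1, v1, 125). refcount(pp1)=2>1 -> COPY to pp3. 4 ppages; refcounts: pp0:2 pp1:1 pp2:2 pp3:1
Op 5: fork(P1) -> P2. 4 ppages; refcounts: pp0:3 pp1:1 pp2:3 pp3:2
Op 6: fork(P1) -> P3. 4 ppages; refcounts: pp0:4 pp1:1 pp2:4 pp3:3
Op 7: write(P0, v1, 117). refcount(pp1)=1 -> write in place. 4 ppages; refcounts: pp0:4 pp1:1 pp2:4 pp3:3
Op 8: write(P1, v1, 189). refcount(pp3)=3>1 -> COPY to pp4. 5 ppages; refcounts: pp0:4 pp1:1 pp2:4 pp3:2 pp4:1
Op 9: write(P2, v0, 160). refcount(pp0)=4>1 -> COPY to pp5. 6 ppages; refcounts: pp0:3 pp1:1 pp2:4 pp3:2 pp4:1 pp5:1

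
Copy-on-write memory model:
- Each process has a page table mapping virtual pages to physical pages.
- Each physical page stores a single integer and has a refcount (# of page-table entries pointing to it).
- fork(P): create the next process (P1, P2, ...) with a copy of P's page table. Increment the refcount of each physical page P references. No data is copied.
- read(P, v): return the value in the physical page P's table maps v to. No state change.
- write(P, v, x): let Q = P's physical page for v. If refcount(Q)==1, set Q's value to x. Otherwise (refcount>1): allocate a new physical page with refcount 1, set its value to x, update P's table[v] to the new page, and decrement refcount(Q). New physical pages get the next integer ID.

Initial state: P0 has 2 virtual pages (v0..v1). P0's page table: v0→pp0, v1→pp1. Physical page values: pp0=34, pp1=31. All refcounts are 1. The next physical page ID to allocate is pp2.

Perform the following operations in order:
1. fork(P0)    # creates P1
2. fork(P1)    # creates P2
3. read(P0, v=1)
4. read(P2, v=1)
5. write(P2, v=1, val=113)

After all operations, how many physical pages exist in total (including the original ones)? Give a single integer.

Op 1: fork(P0) -> P1. 2 ppages; refcounts: pp0:2 pp1:2
Op 2: fork(P1) -> P2. 2 ppages; refcounts: pp0:3 pp1:3
Op 3: read(P0, v1) -> 31. No state change.
Op 4: read(P2, v1) -> 31. No state change.
Op 5: write(P2, v1, 113). refcount(pp1)=3>1 -> COPY to pp2. 3 ppages; refcounts: pp0:3 pp1:2 pp2:1

Answer: 3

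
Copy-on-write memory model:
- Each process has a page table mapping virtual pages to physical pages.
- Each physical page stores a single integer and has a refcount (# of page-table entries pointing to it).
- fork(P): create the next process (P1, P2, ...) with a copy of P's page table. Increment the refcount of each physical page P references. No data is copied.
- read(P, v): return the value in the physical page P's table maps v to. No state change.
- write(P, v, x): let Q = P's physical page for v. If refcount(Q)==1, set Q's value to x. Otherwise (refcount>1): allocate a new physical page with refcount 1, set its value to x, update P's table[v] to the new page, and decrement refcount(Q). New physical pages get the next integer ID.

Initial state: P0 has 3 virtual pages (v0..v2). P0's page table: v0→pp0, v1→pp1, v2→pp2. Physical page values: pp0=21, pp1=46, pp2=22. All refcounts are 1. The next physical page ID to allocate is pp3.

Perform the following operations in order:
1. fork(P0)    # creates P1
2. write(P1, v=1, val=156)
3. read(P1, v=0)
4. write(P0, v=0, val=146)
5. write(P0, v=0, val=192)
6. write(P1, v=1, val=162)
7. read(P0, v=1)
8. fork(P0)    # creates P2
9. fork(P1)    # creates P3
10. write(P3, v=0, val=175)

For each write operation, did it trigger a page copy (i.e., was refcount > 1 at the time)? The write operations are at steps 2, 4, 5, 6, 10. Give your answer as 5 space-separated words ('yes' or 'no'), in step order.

Op 1: fork(P0) -> P1. 3 ppages; refcounts: pp0:2 pp1:2 pp2:2
Op 2: write(P1, v1, 156). refcount(pp1)=2>1 -> COPY to pp3. 4 ppages; refcounts: pp0:2 pp1:1 pp2:2 pp3:1
Op 3: read(P1, v0) -> 21. No state change.
Op 4: write(P0, v0, 146). refcount(pp0)=2>1 -> COPY to pp4. 5 ppages; refcounts: pp0:1 pp1:1 pp2:2 pp3:1 pp4:1
Op 5: write(P0, v0, 192). refcount(pp4)=1 -> write in place. 5 ppages; refcounts: pp0:1 pp1:1 pp2:2 pp3:1 pp4:1
Op 6: write(P1, v1, 162). refcount(pp3)=1 -> write in place. 5 ppages; refcounts: pp0:1 pp1:1 pp2:2 pp3:1 pp4:1
Op 7: read(P0, v1) -> 46. No state change.
Op 8: fork(P0) -> P2. 5 ppages; refcounts: pp0:1 pp1:2 pp2:3 pp3:1 pp4:2
Op 9: fork(P1) -> P3. 5 ppages; refcounts: pp0:2 pp1:2 pp2:4 pp3:2 pp4:2
Op 10: write(P3, v0, 175). refcount(pp0)=2>1 -> COPY to pp5. 6 ppages; refcounts: pp0:1 pp1:2 pp2:4 pp3:2 pp4:2 pp5:1

yes yes no no yes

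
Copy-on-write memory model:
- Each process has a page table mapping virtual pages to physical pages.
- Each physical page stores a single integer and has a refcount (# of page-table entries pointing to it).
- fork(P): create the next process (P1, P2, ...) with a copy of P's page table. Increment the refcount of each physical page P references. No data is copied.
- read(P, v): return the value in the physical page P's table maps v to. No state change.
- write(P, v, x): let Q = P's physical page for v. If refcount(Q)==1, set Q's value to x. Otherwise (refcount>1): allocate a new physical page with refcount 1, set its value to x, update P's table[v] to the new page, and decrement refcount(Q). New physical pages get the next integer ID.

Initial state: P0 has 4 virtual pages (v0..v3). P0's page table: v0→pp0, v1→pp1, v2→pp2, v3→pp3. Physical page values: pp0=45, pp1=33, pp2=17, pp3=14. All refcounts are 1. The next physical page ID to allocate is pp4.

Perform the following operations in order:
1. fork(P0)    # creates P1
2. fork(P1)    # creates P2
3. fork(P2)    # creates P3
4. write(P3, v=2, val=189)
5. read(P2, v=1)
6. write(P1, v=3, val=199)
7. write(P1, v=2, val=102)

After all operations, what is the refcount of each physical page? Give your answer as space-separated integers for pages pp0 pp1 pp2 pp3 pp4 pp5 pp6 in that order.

Op 1: fork(P0) -> P1. 4 ppages; refcounts: pp0:2 pp1:2 pp2:2 pp3:2
Op 2: fork(P1) -> P2. 4 ppages; refcounts: pp0:3 pp1:3 pp2:3 pp3:3
Op 3: fork(P2) -> P3. 4 ppages; refcounts: pp0:4 pp1:4 pp2:4 pp3:4
Op 4: write(P3, v2, 189). refcount(pp2)=4>1 -> COPY to pp4. 5 ppages; refcounts: pp0:4 pp1:4 pp2:3 pp3:4 pp4:1
Op 5: read(P2, v1) -> 33. No state change.
Op 6: write(P1, v3, 199). refcount(pp3)=4>1 -> COPY to pp5. 6 ppages; refcounts: pp0:4 pp1:4 pp2:3 pp3:3 pp4:1 pp5:1
Op 7: write(P1, v2, 102). refcount(pp2)=3>1 -> COPY to pp6. 7 ppages; refcounts: pp0:4 pp1:4 pp2:2 pp3:3 pp4:1 pp5:1 pp6:1

Answer: 4 4 2 3 1 1 1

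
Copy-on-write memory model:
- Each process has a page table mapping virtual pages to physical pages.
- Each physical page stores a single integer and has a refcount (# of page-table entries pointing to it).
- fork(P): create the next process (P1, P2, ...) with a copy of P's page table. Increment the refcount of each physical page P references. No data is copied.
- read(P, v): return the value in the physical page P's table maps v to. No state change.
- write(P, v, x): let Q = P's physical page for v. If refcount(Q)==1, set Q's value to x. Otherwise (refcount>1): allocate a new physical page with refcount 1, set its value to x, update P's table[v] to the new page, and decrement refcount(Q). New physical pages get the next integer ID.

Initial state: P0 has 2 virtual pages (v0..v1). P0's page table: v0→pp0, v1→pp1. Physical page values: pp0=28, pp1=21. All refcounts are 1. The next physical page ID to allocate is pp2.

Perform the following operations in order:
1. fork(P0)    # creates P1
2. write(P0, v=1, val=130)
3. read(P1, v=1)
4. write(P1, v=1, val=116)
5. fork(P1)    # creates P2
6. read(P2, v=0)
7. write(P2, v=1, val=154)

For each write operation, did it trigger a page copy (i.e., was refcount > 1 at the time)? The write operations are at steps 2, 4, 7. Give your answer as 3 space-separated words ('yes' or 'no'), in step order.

Op 1: fork(P0) -> P1. 2 ppages; refcounts: pp0:2 pp1:2
Op 2: write(P0, v1, 130). refcount(pp1)=2>1 -> COPY to pp2. 3 ppages; refcounts: pp0:2 pp1:1 pp2:1
Op 3: read(P1, v1) -> 21. No state change.
Op 4: write(P1, v1, 116). refcount(pp1)=1 -> write in place. 3 ppages; refcounts: pp0:2 pp1:1 pp2:1
Op 5: fork(P1) -> P2. 3 ppages; refcounts: pp0:3 pp1:2 pp2:1
Op 6: read(P2, v0) -> 28. No state change.
Op 7: write(P2, v1, 154). refcount(pp1)=2>1 -> COPY to pp3. 4 ppages; refcounts: pp0:3 pp1:1 pp2:1 pp3:1

yes no yes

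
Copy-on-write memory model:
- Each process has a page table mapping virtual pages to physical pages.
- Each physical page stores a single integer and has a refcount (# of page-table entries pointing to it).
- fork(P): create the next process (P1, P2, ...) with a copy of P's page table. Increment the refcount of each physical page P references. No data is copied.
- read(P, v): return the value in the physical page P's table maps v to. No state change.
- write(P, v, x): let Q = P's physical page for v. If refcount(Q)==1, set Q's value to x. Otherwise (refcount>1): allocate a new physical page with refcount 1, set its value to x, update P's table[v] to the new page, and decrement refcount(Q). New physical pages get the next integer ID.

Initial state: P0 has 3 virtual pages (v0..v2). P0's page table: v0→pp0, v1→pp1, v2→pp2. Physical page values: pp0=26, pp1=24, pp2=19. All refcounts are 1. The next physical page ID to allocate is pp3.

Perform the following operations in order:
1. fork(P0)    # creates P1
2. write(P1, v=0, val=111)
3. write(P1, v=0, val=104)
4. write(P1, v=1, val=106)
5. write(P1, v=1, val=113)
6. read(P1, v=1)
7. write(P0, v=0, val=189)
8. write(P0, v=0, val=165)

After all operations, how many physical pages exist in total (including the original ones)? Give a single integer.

Answer: 5

Derivation:
Op 1: fork(P0) -> P1. 3 ppages; refcounts: pp0:2 pp1:2 pp2:2
Op 2: write(P1, v0, 111). refcount(pp0)=2>1 -> COPY to pp3. 4 ppages; refcounts: pp0:1 pp1:2 pp2:2 pp3:1
Op 3: write(P1, v0, 104). refcount(pp3)=1 -> write in place. 4 ppages; refcounts: pp0:1 pp1:2 pp2:2 pp3:1
Op 4: write(P1, v1, 106). refcount(pp1)=2>1 -> COPY to pp4. 5 ppages; refcounts: pp0:1 pp1:1 pp2:2 pp3:1 pp4:1
Op 5: write(P1, v1, 113). refcount(pp4)=1 -> write in place. 5 ppages; refcounts: pp0:1 pp1:1 pp2:2 pp3:1 pp4:1
Op 6: read(P1, v1) -> 113. No state change.
Op 7: write(P0, v0, 189). refcount(pp0)=1 -> write in place. 5 ppages; refcounts: pp0:1 pp1:1 pp2:2 pp3:1 pp4:1
Op 8: write(P0, v0, 165). refcount(pp0)=1 -> write in place. 5 ppages; refcounts: pp0:1 pp1:1 pp2:2 pp3:1 pp4:1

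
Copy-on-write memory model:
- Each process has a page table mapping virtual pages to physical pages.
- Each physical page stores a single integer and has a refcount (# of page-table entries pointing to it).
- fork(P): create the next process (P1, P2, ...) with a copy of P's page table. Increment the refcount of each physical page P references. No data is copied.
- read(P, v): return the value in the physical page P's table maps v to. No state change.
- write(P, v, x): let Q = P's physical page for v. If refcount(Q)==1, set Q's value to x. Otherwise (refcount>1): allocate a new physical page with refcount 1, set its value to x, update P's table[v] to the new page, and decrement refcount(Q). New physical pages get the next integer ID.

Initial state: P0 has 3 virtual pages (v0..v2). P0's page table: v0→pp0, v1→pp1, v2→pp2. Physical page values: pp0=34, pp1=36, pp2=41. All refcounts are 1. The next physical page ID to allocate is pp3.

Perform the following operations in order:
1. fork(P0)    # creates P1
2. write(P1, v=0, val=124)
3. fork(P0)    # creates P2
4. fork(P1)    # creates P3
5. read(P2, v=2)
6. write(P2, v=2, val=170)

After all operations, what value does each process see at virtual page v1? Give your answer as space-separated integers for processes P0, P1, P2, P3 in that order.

Answer: 36 36 36 36

Derivation:
Op 1: fork(P0) -> P1. 3 ppages; refcounts: pp0:2 pp1:2 pp2:2
Op 2: write(P1, v0, 124). refcount(pp0)=2>1 -> COPY to pp3. 4 ppages; refcounts: pp0:1 pp1:2 pp2:2 pp3:1
Op 3: fork(P0) -> P2. 4 ppages; refcounts: pp0:2 pp1:3 pp2:3 pp3:1
Op 4: fork(P1) -> P3. 4 ppages; refcounts: pp0:2 pp1:4 pp2:4 pp3:2
Op 5: read(P2, v2) -> 41. No state change.
Op 6: write(P2, v2, 170). refcount(pp2)=4>1 -> COPY to pp4. 5 ppages; refcounts: pp0:2 pp1:4 pp2:3 pp3:2 pp4:1
P0: v1 -> pp1 = 36
P1: v1 -> pp1 = 36
P2: v1 -> pp1 = 36
P3: v1 -> pp1 = 36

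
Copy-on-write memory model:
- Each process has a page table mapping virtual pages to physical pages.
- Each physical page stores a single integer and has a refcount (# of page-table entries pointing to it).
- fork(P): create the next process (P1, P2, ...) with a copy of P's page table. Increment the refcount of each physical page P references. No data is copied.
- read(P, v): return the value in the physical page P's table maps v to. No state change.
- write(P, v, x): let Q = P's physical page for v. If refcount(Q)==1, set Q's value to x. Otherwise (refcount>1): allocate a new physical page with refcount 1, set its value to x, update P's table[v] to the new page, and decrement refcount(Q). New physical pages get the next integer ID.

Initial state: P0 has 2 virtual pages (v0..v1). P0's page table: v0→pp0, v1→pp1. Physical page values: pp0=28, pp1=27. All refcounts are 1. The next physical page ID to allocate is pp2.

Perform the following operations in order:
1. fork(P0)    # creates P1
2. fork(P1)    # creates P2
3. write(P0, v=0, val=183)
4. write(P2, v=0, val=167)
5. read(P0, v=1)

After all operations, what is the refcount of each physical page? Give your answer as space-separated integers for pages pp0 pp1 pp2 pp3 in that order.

Answer: 1 3 1 1

Derivation:
Op 1: fork(P0) -> P1. 2 ppages; refcounts: pp0:2 pp1:2
Op 2: fork(P1) -> P2. 2 ppages; refcounts: pp0:3 pp1:3
Op 3: write(P0, v0, 183). refcount(pp0)=3>1 -> COPY to pp2. 3 ppages; refcounts: pp0:2 pp1:3 pp2:1
Op 4: write(P2, v0, 167). refcount(pp0)=2>1 -> COPY to pp3. 4 ppages; refcounts: pp0:1 pp1:3 pp2:1 pp3:1
Op 5: read(P0, v1) -> 27. No state change.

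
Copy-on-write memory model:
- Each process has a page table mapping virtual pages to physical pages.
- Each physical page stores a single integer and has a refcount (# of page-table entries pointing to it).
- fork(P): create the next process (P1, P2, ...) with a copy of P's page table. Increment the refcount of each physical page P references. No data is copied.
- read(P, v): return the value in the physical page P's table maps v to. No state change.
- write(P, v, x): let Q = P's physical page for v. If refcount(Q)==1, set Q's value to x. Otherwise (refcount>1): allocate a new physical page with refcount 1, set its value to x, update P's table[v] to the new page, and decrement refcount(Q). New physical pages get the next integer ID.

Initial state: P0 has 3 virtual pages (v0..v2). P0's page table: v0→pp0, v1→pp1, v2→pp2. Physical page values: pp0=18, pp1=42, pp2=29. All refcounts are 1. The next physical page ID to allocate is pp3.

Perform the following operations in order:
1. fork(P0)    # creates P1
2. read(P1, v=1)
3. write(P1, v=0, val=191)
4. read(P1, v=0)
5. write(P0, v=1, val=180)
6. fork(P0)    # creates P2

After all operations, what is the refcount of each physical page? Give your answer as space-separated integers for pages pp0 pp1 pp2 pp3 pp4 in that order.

Op 1: fork(P0) -> P1. 3 ppages; refcounts: pp0:2 pp1:2 pp2:2
Op 2: read(P1, v1) -> 42. No state change.
Op 3: write(P1, v0, 191). refcount(pp0)=2>1 -> COPY to pp3. 4 ppages; refcounts: pp0:1 pp1:2 pp2:2 pp3:1
Op 4: read(P1, v0) -> 191. No state change.
Op 5: write(P0, v1, 180). refcount(pp1)=2>1 -> COPY to pp4. 5 ppages; refcounts: pp0:1 pp1:1 pp2:2 pp3:1 pp4:1
Op 6: fork(P0) -> P2. 5 ppages; refcounts: pp0:2 pp1:1 pp2:3 pp3:1 pp4:2

Answer: 2 1 3 1 2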